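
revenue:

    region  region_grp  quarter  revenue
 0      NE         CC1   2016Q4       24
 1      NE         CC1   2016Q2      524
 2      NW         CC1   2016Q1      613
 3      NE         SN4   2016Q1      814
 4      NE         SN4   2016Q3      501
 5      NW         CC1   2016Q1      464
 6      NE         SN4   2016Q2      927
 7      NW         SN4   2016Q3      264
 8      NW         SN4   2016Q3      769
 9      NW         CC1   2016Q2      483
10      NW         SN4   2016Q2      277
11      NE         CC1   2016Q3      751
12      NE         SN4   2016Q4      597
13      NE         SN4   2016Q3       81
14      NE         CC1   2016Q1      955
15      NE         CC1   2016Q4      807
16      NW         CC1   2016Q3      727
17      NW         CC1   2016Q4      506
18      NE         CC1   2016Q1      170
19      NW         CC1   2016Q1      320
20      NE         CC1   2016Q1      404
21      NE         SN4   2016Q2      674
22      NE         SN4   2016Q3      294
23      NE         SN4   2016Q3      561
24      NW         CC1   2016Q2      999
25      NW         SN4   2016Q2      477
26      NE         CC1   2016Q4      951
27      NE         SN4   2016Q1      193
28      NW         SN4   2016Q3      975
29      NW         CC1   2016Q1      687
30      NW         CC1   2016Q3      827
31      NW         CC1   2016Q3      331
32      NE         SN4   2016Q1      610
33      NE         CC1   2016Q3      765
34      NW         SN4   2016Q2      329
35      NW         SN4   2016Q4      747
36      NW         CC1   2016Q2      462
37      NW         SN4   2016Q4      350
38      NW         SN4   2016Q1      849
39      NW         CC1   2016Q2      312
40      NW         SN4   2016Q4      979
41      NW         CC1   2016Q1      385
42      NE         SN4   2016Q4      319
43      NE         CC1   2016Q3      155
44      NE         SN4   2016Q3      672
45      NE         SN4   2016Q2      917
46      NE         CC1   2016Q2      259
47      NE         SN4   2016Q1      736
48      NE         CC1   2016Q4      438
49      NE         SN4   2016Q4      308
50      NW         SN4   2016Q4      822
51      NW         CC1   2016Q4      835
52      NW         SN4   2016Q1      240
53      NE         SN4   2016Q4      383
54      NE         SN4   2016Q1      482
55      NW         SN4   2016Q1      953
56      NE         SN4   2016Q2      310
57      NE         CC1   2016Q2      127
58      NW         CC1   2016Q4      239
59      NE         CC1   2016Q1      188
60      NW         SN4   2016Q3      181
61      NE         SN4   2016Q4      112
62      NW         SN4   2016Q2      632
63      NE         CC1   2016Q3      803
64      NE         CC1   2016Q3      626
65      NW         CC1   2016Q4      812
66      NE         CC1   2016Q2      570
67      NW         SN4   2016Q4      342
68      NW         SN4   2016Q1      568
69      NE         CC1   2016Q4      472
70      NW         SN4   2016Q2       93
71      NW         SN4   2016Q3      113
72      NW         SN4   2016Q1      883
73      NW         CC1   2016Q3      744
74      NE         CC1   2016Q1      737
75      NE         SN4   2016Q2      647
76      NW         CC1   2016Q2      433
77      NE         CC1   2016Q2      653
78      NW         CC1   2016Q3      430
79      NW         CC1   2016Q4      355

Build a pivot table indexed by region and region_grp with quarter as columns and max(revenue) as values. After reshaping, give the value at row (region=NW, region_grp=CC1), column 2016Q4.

Rows with region=NW, region_grp=CC1 and quarter=2016Q4: revenue values are 506, 835, 239, 812, 355.
max(506, 835, 239, 812, 355) = 835.

835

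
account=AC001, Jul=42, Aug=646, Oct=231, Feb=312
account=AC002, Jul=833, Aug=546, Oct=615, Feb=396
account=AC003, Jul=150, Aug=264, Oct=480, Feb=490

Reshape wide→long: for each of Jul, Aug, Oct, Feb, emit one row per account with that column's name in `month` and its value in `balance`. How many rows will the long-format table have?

3 account values × 4 melted columns = 12 rows.

12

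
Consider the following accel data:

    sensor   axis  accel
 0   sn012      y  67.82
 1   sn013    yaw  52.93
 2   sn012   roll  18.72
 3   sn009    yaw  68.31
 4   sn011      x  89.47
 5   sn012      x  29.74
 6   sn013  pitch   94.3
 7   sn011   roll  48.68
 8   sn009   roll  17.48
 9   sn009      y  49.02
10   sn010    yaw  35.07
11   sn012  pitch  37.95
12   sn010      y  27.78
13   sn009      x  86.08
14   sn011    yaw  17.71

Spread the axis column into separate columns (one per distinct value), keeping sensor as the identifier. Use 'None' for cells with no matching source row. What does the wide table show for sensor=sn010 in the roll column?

No long-format row has sensor=sn010 and axis=roll, so the cell is None.

None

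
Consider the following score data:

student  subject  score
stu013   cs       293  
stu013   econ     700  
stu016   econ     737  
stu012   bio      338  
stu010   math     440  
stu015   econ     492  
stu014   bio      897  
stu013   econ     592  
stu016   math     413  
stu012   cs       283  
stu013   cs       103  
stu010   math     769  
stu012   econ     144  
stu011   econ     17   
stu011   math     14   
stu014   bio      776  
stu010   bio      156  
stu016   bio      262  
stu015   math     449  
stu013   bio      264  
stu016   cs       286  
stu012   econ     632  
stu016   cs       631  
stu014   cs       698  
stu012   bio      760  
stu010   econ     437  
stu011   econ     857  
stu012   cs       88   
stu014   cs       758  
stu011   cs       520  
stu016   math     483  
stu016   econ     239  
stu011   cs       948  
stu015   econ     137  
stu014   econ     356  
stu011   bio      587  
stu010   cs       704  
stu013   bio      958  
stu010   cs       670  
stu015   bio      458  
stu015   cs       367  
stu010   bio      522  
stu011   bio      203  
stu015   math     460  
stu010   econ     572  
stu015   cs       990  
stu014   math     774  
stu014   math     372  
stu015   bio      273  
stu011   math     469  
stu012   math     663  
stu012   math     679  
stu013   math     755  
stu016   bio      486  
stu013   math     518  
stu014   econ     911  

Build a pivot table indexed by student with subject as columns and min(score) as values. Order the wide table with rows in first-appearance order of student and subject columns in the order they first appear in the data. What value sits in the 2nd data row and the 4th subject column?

With rows in first-appearance order of student, row 2 is student=stu016. subject columns in first-appearance order: cs, econ, bio, math; column 4 is math.
Long rows with student=stu016, subject=math: min(413, 483) = 413.

413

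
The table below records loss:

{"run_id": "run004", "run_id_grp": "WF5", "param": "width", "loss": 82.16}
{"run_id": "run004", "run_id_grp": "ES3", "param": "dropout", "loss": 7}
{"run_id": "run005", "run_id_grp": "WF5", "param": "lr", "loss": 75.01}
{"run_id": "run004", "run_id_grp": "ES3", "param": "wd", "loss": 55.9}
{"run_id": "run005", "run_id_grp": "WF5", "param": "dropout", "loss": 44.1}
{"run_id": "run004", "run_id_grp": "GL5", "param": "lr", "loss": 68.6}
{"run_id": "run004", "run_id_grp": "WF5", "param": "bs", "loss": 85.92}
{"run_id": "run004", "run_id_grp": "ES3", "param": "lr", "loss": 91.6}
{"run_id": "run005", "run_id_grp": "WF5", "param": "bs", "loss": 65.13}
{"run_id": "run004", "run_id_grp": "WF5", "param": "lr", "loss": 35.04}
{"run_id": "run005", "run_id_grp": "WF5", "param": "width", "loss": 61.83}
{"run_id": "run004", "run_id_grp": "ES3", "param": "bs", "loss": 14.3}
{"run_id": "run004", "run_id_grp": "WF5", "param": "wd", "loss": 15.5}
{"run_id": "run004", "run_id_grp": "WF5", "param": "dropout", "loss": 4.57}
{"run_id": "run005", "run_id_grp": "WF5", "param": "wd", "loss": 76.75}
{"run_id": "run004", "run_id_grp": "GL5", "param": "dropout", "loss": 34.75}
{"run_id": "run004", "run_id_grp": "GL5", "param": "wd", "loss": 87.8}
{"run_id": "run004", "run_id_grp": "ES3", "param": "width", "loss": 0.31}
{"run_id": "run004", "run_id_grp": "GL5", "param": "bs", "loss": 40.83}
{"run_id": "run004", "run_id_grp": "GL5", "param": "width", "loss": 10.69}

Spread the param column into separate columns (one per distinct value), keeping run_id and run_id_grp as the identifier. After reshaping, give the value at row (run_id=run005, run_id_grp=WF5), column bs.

Wide layout: rows indexed by run_id and run_id_grp, columns are the 5 distinct param values (width, dropout, lr, wd, bs).
Cell (run_id=run005, run_id_grp=WF5, param=bs) draws from the long row where run_id=run005, run_id_grp=WF5 and param=bs, which has loss=65.13.

65.13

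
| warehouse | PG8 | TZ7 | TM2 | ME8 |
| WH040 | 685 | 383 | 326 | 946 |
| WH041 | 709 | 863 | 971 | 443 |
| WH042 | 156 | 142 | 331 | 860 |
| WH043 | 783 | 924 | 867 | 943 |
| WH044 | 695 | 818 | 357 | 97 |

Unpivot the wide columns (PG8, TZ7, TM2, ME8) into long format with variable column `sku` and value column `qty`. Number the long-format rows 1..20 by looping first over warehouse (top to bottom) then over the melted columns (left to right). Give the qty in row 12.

20 rows total (5 × 4). Row 12: index ⌊(12-1)/4⌋ = 2 into warehouse → WH042; (12-1) mod 4 = 3 into the melted columns → ME8.
So row 12 is (WH042, ME8, 860); qty = 860.

860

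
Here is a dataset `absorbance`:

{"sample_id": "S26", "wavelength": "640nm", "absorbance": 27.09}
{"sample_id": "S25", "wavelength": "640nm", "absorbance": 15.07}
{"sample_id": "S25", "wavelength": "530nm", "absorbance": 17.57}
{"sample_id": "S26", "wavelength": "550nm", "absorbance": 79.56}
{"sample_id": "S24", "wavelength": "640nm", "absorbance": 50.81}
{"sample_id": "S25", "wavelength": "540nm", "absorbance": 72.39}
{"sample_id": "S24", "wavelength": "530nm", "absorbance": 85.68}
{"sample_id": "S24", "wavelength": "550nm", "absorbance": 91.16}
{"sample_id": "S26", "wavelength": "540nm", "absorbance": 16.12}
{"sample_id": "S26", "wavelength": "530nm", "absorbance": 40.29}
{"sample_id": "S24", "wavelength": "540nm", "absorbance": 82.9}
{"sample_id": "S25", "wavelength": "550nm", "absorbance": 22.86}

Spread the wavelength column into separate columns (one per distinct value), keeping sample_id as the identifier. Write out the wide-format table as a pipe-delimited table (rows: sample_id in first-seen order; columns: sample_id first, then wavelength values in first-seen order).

Columns: sample_id plus the 4 distinct wavelength values (640nm, 530nm, 550nm, 540nm).
For example, row S26 column 640nm takes absorbance=27.09 from the long row (S26, 640nm).

| sample_id | 640nm | 530nm | 550nm | 540nm |
| S26 | 27.09 | 40.29 | 79.56 | 16.12 |
| S25 | 15.07 | 17.57 | 22.86 | 72.39 |
| S24 | 50.81 | 85.68 | 91.16 | 82.9 |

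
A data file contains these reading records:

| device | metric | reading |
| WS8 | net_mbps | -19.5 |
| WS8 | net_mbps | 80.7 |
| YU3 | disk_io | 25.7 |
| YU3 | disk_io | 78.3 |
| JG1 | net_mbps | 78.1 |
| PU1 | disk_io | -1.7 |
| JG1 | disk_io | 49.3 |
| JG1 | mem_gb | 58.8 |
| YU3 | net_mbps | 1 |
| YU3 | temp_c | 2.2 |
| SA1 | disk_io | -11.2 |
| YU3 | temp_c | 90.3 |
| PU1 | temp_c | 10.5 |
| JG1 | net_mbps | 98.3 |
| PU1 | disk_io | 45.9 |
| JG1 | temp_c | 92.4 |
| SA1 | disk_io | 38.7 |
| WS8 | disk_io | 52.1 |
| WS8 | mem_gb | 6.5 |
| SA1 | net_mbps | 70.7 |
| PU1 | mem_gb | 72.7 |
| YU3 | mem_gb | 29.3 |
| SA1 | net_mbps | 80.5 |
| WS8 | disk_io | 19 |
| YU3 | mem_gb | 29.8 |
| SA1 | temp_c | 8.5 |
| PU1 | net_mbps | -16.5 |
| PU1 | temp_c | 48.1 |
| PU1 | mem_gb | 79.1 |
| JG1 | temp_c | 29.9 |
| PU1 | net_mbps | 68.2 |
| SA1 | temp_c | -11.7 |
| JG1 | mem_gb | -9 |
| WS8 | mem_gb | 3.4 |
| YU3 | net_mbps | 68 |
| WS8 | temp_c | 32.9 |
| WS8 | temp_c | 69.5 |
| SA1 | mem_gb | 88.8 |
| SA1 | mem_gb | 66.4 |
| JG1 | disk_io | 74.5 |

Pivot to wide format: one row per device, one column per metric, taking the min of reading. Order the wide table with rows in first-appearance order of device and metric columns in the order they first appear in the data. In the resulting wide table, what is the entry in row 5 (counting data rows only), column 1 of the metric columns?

With rows in first-appearance order of device, row 5 is device=SA1. metric columns in first-appearance order: net_mbps, disk_io, mem_gb, temp_c; column 1 is net_mbps.
Long rows with device=SA1, metric=net_mbps: min(70.7, 80.5) = 70.7.

70.7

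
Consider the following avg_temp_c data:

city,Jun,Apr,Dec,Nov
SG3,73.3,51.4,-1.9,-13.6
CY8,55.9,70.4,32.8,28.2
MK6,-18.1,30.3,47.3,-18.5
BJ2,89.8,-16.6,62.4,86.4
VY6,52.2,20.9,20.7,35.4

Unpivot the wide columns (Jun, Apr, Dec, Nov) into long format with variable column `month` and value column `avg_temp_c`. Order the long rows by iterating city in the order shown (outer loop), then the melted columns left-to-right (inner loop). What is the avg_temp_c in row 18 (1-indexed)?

20 rows total (5 × 4). Row 18: index ⌊(18-1)/4⌋ = 4 into city → VY6; (18-1) mod 4 = 1 into the melted columns → Apr.
So row 18 is (VY6, Apr, 20.9); avg_temp_c = 20.9.

20.9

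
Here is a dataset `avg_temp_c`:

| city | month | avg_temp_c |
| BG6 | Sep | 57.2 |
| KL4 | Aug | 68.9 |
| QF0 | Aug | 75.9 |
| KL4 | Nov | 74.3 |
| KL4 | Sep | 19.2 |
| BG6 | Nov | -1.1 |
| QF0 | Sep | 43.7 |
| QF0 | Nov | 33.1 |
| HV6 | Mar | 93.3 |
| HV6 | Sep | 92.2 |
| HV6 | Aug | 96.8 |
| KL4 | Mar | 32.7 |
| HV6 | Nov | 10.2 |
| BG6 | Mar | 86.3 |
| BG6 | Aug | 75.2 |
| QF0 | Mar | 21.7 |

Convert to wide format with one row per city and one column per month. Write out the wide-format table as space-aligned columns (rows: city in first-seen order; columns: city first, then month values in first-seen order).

Columns: city plus the 4 distinct month values (Sep, Aug, Nov, Mar).
For example, row BG6 column Sep takes avg_temp_c=57.2 from the long row (BG6, Sep).

city  Sep   Aug   Nov   Mar 
BG6   57.2  75.2  -1.1  86.3
KL4   19.2  68.9  74.3  32.7
QF0   43.7  75.9  33.1  21.7
HV6   92.2  96.8  10.2  93.3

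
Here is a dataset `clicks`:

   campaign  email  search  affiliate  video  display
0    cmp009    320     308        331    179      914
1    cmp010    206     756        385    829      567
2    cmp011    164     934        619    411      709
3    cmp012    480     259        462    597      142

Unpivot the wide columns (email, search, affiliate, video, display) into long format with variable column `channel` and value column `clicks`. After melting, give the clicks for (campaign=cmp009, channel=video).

179

Unpivoting turns each (campaign, wide-column) pair into one long row.
The wide cell at row cmp009, column video holds 179, so the long row (cmp009, video) has clicks=179.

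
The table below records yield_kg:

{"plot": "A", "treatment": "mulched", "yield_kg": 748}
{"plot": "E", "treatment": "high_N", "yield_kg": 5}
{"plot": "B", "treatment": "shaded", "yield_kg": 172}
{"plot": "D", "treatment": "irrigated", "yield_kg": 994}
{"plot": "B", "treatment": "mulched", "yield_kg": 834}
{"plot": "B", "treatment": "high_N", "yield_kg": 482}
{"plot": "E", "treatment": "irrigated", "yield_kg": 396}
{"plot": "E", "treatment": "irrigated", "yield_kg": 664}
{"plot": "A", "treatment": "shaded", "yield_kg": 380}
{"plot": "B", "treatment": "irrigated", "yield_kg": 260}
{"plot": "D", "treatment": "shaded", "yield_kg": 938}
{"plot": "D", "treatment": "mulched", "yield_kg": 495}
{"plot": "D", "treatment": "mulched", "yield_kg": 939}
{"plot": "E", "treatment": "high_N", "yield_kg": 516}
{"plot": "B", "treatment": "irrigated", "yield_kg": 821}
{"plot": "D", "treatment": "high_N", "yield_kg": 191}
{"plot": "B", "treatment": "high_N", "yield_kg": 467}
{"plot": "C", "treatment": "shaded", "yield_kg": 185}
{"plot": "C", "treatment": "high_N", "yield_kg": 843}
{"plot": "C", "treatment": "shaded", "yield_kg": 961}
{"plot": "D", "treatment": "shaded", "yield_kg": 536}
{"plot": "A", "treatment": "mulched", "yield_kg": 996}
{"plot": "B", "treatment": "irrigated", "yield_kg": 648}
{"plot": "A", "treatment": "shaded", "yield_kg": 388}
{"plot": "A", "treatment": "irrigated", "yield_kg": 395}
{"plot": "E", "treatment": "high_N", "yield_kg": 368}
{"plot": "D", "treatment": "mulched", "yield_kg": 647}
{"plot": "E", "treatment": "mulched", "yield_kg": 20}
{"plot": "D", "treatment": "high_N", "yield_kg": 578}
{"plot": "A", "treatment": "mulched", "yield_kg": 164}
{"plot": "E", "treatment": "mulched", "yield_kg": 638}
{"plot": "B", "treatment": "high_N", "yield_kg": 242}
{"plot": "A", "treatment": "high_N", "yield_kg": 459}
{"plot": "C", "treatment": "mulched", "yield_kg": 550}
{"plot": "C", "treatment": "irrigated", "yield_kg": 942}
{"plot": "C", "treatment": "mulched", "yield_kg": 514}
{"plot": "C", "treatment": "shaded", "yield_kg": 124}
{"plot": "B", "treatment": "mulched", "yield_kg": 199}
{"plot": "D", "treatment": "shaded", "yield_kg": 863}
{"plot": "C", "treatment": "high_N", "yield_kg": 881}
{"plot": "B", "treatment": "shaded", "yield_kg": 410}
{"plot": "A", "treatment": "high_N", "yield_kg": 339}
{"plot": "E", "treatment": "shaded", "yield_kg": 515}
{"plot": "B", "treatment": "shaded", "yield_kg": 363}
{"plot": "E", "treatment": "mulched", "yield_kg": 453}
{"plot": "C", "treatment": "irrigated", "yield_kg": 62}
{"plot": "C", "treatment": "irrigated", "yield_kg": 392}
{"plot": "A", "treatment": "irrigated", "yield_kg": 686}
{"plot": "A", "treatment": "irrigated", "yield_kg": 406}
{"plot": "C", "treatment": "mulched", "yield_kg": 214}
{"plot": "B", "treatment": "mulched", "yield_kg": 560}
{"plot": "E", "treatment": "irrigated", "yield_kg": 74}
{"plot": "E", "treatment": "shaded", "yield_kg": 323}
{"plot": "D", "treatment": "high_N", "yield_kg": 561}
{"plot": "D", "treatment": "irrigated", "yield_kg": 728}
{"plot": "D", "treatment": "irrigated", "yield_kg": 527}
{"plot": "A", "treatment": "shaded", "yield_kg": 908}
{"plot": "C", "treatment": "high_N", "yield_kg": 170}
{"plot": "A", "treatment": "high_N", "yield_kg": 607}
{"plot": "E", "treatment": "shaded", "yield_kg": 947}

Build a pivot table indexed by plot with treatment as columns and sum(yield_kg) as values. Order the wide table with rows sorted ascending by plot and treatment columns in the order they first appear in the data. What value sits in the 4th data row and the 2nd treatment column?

With rows sorted ascending by plot, row 4 is plot=D. treatment columns in first-appearance order: mulched, high_N, shaded, irrigated; column 2 is high_N.
Long rows with plot=D, treatment=high_N: 191 + 578 + 561 = 1330.

1330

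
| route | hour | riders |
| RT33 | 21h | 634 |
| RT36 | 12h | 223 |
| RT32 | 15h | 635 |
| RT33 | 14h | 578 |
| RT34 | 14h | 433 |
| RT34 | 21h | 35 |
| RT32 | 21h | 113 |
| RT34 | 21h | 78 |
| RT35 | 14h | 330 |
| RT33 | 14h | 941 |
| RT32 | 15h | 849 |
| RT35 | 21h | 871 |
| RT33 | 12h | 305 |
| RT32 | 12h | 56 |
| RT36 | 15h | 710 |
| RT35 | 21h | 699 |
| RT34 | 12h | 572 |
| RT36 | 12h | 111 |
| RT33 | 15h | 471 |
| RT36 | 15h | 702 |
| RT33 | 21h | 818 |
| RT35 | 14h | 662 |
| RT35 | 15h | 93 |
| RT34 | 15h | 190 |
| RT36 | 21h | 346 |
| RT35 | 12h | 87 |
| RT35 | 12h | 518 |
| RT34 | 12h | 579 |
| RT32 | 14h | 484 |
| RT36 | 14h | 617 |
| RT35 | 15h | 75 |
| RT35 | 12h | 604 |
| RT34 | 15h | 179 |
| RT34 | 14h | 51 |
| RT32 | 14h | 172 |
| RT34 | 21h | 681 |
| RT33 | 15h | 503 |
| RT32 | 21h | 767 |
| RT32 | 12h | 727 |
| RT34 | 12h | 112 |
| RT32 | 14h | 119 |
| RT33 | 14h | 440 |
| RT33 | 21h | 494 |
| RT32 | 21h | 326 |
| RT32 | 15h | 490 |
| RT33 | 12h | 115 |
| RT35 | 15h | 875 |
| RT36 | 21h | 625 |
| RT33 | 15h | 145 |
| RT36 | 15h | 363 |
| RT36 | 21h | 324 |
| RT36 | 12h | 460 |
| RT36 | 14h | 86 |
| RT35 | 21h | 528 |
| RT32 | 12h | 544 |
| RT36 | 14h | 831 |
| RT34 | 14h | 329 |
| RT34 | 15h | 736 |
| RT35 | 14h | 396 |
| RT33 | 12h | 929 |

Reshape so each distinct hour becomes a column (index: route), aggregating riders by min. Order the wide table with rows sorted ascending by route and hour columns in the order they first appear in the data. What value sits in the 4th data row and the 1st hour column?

528

With rows sorted ascending by route, row 4 is route=RT35. hour columns in first-appearance order: 21h, 12h, 15h, 14h; column 1 is 21h.
Long rows with route=RT35, hour=21h: min(871, 699, 528) = 528.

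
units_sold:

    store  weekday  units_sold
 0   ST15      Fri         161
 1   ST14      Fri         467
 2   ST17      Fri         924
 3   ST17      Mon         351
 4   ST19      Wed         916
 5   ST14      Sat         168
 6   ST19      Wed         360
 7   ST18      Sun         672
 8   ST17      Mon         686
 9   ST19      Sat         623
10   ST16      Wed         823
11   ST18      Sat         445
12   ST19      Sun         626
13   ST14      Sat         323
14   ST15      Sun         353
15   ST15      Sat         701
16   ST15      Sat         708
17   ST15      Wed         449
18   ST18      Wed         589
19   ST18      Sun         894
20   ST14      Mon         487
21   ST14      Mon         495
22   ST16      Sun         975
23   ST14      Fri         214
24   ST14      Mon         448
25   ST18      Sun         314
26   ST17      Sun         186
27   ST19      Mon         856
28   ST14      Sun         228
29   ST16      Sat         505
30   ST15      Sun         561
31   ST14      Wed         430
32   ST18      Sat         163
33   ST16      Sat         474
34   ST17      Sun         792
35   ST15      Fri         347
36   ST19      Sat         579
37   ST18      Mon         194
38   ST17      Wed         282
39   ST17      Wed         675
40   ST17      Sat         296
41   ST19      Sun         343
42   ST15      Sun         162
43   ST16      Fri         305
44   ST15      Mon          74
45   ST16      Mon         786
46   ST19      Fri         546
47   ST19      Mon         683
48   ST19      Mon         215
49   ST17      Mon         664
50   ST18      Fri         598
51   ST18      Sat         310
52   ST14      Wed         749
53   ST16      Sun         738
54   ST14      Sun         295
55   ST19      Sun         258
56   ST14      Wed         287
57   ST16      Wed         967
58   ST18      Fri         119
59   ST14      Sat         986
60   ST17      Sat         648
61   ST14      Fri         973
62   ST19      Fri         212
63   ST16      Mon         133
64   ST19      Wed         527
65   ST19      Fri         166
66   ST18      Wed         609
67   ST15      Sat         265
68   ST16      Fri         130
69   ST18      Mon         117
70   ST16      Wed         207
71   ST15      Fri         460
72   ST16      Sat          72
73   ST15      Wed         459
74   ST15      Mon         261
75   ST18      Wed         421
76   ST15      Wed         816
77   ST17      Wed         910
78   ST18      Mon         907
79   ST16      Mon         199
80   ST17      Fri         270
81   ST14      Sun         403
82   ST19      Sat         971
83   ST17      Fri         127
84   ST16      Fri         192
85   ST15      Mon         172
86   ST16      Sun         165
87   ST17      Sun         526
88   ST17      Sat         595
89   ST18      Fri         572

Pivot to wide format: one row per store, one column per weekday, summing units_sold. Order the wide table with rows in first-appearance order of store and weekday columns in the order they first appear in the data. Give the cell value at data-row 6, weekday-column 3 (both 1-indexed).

1997

With rows in first-appearance order of store, row 6 is store=ST16. weekday columns in first-appearance order: Fri, Mon, Wed, Sat, Sun; column 3 is Wed.
Long rows with store=ST16, weekday=Wed: 823 + 967 + 207 = 1997.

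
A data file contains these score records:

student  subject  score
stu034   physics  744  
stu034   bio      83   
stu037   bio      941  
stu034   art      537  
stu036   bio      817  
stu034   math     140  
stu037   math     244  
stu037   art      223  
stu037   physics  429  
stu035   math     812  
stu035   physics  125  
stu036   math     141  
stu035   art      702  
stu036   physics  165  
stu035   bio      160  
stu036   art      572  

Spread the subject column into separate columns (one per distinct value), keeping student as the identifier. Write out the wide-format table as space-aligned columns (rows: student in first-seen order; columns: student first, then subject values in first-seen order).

student  physics  bio  art  math
stu034   744      83   537  140 
stu037   429      941  223  244 
stu036   165      817  572  141 
stu035   125      160  702  812 

Columns: student plus the 4 distinct subject values (physics, bio, art, math).
For example, row stu034 column physics takes score=744 from the long row (stu034, physics).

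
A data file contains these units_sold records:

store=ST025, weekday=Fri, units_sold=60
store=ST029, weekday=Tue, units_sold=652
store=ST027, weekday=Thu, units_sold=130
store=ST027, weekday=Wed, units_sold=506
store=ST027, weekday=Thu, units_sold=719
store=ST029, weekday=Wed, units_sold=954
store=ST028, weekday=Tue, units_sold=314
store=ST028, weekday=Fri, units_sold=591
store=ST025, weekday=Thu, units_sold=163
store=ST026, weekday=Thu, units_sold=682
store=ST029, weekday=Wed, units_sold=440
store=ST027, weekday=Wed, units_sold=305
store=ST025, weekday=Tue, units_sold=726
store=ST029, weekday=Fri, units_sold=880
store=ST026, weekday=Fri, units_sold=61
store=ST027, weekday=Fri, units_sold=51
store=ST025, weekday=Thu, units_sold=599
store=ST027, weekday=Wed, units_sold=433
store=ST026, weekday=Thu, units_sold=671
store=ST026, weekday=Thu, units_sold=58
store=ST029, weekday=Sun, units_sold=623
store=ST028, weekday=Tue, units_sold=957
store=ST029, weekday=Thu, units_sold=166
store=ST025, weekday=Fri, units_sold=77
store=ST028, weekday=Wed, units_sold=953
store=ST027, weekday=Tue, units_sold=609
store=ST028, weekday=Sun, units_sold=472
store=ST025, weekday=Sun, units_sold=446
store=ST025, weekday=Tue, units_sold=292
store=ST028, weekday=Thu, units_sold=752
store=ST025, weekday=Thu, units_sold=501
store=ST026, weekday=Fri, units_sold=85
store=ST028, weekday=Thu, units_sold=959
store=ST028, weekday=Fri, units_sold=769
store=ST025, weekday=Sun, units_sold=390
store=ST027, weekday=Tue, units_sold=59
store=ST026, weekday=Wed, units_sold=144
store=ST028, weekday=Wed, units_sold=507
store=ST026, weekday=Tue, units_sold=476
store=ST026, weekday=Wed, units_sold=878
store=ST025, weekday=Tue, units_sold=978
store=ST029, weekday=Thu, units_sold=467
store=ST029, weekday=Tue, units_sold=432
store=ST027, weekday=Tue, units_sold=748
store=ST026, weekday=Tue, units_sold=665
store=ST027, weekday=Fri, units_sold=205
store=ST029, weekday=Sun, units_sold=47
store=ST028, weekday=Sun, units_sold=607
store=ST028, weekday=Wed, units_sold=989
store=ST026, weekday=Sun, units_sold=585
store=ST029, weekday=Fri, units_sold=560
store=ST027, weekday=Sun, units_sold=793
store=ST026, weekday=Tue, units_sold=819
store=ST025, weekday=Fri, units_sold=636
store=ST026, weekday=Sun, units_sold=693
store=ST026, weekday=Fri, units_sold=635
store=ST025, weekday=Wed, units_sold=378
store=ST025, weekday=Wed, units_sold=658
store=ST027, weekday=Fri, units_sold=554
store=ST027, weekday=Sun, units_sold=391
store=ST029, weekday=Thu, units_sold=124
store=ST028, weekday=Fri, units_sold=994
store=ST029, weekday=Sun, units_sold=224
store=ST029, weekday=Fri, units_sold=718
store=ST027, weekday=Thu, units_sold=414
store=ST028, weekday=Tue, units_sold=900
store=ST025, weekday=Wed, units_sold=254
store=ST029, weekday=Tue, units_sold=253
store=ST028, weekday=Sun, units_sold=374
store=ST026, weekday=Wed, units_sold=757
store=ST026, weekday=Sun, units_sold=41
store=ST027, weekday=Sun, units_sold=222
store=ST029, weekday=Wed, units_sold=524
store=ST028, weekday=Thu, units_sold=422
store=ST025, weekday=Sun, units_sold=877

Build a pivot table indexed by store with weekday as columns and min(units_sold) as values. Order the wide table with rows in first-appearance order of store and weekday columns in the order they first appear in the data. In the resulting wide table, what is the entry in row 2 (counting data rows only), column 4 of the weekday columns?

440

With rows in first-appearance order of store, row 2 is store=ST029. weekday columns in first-appearance order: Fri, Tue, Thu, Wed, Sun; column 4 is Wed.
Long rows with store=ST029, weekday=Wed: min(954, 440, 524) = 440.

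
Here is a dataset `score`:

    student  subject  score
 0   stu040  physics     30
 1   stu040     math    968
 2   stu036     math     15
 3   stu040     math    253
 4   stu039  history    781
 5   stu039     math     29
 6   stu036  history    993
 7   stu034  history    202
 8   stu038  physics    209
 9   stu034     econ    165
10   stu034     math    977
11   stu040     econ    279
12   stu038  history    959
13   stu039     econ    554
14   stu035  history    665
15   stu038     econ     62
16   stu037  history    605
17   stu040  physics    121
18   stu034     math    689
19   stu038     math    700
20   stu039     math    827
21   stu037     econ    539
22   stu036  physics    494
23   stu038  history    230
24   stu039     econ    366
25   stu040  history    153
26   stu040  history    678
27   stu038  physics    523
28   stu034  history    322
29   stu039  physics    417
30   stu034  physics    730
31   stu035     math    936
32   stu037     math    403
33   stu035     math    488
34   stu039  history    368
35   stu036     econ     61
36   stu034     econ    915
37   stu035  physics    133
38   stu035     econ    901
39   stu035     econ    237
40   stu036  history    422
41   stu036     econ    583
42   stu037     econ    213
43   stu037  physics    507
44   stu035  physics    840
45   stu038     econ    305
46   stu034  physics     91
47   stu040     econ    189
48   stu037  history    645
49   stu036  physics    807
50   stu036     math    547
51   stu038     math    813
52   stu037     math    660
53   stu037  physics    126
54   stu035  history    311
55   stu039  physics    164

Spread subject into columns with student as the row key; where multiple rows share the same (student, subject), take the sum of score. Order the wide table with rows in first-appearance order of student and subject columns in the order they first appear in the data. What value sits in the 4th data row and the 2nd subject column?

With rows in first-appearance order of student, row 4 is student=stu034. subject columns in first-appearance order: physics, math, history, econ; column 2 is math.
Long rows with student=stu034, subject=math: 977 + 689 = 1666.

1666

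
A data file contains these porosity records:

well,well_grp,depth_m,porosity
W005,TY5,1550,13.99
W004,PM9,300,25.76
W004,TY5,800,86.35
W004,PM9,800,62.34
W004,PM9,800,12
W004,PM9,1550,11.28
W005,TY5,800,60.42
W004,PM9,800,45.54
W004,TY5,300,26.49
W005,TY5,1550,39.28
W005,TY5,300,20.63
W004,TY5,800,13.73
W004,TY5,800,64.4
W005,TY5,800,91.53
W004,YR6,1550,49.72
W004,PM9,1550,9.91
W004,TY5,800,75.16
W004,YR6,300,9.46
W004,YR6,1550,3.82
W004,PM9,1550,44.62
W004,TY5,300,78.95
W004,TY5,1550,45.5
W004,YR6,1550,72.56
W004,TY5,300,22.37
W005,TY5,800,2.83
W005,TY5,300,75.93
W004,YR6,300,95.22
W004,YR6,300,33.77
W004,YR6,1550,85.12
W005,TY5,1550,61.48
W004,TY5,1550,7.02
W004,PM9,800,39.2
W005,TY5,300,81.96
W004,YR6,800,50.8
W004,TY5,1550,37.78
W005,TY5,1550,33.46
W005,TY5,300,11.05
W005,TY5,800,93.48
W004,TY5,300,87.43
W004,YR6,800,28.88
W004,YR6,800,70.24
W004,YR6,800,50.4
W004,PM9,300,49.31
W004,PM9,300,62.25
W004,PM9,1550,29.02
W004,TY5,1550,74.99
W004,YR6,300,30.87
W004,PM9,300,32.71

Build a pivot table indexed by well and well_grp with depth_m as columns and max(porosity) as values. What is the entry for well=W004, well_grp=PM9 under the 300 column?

62.25

Rows with well=W004, well_grp=PM9 and depth_m=300: porosity values are 25.76, 49.31, 62.25, 32.71.
max(25.76, 49.31, 62.25, 32.71) = 62.25.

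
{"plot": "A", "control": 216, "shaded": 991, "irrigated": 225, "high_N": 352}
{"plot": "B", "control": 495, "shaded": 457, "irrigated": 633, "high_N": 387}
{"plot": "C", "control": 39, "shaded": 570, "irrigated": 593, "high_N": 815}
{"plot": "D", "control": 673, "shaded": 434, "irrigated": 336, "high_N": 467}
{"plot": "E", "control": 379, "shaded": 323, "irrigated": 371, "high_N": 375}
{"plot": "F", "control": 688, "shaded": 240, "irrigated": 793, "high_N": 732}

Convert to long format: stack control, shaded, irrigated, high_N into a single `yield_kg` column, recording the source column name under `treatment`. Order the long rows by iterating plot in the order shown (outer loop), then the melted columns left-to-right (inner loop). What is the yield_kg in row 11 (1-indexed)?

593

24 rows total (6 × 4). Row 11: index ⌊(11-1)/4⌋ = 2 into plot → C; (11-1) mod 4 = 2 into the melted columns → irrigated.
So row 11 is (C, irrigated, 593); yield_kg = 593.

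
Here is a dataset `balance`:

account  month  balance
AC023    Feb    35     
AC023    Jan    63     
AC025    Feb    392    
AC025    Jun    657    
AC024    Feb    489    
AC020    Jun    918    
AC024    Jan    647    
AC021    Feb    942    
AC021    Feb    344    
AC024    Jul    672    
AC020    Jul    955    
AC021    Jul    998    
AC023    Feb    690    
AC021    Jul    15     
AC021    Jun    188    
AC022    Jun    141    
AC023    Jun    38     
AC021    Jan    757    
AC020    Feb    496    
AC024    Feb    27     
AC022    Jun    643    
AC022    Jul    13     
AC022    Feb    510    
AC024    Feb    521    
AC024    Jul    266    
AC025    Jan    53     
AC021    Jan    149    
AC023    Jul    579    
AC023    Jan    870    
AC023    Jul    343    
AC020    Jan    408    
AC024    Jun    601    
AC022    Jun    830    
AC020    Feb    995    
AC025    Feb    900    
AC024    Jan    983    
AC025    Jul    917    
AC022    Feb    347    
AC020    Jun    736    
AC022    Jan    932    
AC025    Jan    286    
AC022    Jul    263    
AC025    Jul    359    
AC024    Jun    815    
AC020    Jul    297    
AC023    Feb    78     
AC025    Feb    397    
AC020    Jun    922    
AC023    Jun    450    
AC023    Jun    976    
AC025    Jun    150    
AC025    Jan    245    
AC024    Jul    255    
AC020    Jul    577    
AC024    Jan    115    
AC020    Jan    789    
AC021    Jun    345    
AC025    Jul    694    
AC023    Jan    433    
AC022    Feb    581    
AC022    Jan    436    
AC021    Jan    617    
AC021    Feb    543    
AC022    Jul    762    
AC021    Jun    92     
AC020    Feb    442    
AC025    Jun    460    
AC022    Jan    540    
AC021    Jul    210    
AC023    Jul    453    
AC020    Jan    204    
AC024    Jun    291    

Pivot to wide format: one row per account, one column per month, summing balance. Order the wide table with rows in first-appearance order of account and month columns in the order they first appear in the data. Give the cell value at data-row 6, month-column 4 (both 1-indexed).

With rows in first-appearance order of account, row 6 is account=AC022. month columns in first-appearance order: Feb, Jan, Jun, Jul; column 4 is Jul.
Long rows with account=AC022, month=Jul: 13 + 263 + 762 = 1038.

1038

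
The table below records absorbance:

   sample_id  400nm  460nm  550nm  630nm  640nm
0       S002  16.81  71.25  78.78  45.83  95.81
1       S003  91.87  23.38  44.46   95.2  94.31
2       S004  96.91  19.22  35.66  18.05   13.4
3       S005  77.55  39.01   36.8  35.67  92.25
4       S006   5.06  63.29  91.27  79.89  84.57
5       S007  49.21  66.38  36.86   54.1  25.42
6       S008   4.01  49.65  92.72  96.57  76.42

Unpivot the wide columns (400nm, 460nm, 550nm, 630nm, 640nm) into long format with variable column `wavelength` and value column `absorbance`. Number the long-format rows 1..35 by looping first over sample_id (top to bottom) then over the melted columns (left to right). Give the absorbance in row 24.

79.89

35 rows total (7 × 5). Row 24: index ⌊(24-1)/5⌋ = 4 into sample_id → S006; (24-1) mod 5 = 3 into the melted columns → 630nm.
So row 24 is (S006, 630nm, 79.89); absorbance = 79.89.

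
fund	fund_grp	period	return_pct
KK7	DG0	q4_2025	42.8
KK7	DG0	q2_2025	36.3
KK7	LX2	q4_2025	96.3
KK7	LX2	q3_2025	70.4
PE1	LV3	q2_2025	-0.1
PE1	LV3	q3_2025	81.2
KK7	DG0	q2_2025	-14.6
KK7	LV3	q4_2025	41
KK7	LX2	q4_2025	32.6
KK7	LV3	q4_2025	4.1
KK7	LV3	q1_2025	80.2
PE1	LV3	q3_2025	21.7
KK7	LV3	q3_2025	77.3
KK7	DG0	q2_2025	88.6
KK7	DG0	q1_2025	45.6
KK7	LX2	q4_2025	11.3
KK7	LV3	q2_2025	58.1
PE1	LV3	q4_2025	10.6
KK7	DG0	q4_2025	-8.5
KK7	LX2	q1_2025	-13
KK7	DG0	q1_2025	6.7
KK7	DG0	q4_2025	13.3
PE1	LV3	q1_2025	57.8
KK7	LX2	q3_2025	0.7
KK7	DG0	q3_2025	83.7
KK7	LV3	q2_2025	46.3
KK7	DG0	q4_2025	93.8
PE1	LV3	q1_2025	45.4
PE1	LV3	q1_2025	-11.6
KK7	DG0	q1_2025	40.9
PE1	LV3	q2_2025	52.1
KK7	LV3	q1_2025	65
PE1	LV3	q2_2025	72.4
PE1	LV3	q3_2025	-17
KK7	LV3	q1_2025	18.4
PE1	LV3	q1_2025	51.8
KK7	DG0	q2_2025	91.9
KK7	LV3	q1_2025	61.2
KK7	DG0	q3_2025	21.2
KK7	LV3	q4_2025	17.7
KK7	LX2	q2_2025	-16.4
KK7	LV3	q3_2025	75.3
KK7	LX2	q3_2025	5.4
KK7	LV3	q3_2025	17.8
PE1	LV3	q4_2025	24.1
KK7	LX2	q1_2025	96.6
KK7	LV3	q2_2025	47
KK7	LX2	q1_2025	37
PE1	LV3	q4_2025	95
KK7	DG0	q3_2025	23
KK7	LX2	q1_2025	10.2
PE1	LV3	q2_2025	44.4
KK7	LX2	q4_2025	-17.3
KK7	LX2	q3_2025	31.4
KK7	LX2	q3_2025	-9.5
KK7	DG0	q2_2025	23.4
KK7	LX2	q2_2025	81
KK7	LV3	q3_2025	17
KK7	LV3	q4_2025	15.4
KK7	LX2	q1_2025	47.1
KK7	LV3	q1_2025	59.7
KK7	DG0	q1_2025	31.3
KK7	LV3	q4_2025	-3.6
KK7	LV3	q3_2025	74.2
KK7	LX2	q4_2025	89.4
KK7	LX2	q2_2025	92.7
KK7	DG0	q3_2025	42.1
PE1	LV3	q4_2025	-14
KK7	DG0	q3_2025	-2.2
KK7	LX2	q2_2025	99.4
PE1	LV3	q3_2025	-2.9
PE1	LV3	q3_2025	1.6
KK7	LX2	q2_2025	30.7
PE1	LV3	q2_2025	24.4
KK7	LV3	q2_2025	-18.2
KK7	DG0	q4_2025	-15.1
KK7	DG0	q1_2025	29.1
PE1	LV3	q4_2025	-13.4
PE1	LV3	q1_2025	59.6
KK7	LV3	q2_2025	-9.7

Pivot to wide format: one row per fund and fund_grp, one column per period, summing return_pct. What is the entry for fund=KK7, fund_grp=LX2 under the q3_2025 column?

98.4

Rows with fund=KK7, fund_grp=LX2 and period=q3_2025: return_pct values are 70.4, 0.7, 5.4, 31.4, -9.5.
70.4 + 0.7 + 5.4 + 31.4 + -9.5 = 98.4.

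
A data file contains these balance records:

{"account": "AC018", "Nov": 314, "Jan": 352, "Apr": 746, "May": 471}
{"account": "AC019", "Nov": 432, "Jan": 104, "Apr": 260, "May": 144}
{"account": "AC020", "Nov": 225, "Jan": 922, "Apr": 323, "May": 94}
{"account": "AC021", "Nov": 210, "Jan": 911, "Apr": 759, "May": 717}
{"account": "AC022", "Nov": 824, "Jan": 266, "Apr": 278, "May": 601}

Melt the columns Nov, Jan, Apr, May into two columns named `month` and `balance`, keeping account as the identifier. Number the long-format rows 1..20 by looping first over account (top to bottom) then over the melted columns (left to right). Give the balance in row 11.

323

20 rows total (5 × 4). Row 11: index ⌊(11-1)/4⌋ = 2 into account → AC020; (11-1) mod 4 = 2 into the melted columns → Apr.
So row 11 is (AC020, Apr, 323); balance = 323.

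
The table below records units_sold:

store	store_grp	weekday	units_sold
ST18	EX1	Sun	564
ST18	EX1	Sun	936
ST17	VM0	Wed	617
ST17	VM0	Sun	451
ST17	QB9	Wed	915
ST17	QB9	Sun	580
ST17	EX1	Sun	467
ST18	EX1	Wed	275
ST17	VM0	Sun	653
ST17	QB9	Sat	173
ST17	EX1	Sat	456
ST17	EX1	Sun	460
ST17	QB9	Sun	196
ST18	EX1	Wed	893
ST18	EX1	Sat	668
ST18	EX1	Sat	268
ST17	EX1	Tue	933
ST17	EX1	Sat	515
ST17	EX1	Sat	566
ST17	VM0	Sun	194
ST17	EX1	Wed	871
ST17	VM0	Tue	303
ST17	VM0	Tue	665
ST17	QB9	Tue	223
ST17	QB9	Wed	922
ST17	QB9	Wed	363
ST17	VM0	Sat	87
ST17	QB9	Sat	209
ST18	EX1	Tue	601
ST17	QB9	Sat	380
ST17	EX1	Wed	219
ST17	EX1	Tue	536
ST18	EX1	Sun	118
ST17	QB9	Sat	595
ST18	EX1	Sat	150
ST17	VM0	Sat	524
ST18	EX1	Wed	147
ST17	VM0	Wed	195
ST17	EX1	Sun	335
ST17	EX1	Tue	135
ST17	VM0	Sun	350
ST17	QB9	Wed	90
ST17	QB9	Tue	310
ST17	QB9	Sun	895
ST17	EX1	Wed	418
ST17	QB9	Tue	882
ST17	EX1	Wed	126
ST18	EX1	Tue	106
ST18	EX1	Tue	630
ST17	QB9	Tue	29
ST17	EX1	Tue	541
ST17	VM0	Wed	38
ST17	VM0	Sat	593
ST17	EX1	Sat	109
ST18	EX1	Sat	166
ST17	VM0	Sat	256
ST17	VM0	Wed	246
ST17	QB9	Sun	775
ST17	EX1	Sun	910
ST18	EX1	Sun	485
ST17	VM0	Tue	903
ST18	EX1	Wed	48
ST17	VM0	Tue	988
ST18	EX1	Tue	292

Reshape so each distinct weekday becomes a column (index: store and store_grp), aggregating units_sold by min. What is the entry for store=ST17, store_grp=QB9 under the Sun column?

Rows with store=ST17, store_grp=QB9 and weekday=Sun: units_sold values are 580, 196, 895, 775.
min(580, 196, 895, 775) = 196.

196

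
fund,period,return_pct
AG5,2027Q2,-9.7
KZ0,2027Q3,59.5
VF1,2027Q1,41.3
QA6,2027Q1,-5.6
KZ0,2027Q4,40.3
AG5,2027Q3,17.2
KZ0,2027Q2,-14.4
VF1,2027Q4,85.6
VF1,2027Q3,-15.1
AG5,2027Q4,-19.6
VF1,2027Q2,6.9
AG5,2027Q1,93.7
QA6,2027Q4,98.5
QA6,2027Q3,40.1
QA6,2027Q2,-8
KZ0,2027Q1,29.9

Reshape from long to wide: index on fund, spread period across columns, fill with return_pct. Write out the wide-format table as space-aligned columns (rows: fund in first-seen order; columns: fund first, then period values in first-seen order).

Columns: fund plus the 4 distinct period values (2027Q2, 2027Q3, 2027Q1, 2027Q4).
For example, row AG5 column 2027Q2 takes return_pct=-9.7 from the long row (AG5, 2027Q2).

fund  2027Q2  2027Q3  2027Q1  2027Q4
AG5   -9.7    17.2    93.7    -19.6 
KZ0   -14.4   59.5    29.9    40.3  
VF1   6.9     -15.1   41.3    85.6  
QA6   -8      40.1    -5.6    98.5  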